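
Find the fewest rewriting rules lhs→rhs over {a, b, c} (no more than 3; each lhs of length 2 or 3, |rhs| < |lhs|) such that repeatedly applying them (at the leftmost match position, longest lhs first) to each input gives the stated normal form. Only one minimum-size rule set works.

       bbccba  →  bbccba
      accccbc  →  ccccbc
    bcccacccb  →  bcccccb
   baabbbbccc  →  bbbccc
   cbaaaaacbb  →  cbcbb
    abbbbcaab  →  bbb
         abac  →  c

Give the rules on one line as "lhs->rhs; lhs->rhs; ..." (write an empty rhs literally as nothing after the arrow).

  | bbccba
  | accccbc => ccccbc
  | bcccacccb => bcccccb
  | baabbbbccc => babbbccc => bbbccc

ab->; ac->c; ca->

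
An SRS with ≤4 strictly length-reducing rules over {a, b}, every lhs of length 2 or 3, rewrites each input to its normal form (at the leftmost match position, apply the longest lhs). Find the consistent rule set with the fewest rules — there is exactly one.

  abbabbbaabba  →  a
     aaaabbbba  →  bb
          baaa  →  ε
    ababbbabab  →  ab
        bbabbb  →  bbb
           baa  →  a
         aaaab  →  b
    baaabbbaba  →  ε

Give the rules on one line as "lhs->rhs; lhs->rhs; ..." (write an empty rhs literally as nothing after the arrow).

  | abbabbbaabba => abbbaabba => ababba => abba => a
  | aaaabbbba => aabbbba => bbbba => bb
  | baaa => aa => ε
  | ababbbabab => abbbabab => abbab => ab

aa->; ba->; bba->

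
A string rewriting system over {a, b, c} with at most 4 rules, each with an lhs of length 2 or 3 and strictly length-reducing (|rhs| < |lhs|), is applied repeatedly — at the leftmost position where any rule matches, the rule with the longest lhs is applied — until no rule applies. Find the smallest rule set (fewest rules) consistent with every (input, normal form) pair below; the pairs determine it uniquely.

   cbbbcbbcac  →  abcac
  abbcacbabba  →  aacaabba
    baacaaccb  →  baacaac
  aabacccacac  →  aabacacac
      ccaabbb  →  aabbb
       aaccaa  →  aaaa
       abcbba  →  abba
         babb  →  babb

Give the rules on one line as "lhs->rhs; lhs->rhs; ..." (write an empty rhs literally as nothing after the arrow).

bbc->ac; cb->; cca->a

  | cbbbcbbcac => bbcbbcac => acbbcac => abcac
  | abbcacbabba => aacacbabba => aacaabba
  | baacaaccb => baacaac
  | aabacccacac => aabacacac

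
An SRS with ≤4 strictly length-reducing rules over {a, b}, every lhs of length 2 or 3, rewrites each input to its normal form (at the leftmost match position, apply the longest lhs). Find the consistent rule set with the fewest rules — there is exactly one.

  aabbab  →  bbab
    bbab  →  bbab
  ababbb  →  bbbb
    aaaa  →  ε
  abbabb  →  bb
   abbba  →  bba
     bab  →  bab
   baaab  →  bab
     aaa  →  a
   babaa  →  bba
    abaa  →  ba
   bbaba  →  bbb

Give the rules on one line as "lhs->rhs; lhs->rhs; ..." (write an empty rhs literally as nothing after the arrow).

  | aabbab => bbab
  | bbab
  | ababbb => bbbb
  | aaaa => aa => ε

aa->; aba->b; abb->b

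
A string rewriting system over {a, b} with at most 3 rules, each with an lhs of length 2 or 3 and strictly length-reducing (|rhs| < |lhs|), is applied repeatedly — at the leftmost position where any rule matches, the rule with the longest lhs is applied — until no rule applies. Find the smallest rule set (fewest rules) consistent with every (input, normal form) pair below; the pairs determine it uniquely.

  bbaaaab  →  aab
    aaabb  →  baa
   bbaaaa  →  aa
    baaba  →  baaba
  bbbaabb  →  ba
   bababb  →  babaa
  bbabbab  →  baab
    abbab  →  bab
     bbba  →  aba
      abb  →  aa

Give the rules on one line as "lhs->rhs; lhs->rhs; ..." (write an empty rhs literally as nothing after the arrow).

  | bbaaaab => aaaaab => baaab => bbab => aab
  | aaabb => babb => baa
  | bbaaaa => aaaaa => baaa => bba => aa
  | baaba

aaa->ba; bb->a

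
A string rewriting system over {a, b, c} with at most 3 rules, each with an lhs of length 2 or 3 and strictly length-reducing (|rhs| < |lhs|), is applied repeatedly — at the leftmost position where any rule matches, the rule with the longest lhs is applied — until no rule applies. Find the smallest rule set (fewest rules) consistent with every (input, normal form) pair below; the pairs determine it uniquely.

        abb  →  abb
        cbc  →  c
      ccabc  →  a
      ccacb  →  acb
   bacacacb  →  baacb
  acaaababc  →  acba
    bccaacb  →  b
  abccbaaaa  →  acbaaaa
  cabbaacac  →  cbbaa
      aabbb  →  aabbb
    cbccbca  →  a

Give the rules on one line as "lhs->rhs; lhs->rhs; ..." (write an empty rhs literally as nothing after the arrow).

  | abb
  | cbc => c
  | ccabc => abc => a
  | ccacb => acb

bc->; ca->c; cc->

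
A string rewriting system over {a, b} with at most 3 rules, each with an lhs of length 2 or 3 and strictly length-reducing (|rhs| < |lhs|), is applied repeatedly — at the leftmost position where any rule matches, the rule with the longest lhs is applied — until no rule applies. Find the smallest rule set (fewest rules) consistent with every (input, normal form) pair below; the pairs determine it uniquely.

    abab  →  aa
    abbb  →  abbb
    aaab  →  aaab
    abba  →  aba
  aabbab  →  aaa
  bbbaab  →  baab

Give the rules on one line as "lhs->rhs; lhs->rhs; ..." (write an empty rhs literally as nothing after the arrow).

  | abab => aa
  | abbb
  | aaab
  | abba => aba

bab->a; bba->ba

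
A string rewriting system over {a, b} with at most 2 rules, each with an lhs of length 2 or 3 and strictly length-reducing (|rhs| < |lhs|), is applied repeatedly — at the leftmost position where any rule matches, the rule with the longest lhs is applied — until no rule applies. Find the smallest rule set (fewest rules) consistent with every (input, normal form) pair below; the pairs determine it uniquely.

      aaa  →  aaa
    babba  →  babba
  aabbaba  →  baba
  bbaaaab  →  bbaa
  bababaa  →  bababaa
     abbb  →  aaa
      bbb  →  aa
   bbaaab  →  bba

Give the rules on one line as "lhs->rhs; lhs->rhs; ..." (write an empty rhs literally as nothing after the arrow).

aab->; bbb->aa

  | aaa
  | babba
  | aabbaba => baba
  | bbaaaab => bbaa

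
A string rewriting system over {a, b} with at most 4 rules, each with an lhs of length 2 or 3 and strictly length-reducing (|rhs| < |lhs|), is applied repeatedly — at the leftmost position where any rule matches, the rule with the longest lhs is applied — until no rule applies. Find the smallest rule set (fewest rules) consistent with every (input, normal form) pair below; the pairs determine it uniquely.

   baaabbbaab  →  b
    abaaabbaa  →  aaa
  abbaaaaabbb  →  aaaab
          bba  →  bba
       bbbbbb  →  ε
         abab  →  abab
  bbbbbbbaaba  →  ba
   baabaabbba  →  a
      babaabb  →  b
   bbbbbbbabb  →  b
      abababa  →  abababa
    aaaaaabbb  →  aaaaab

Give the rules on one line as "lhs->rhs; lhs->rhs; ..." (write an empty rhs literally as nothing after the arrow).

abb->; baa->; bbb->

  | baaabbbaab => abbbaab => baab => b
  | abaaabbaa => aabbaa => aaa
  | abbaaaaabbb => aaaaabbb => aaaab
  | bba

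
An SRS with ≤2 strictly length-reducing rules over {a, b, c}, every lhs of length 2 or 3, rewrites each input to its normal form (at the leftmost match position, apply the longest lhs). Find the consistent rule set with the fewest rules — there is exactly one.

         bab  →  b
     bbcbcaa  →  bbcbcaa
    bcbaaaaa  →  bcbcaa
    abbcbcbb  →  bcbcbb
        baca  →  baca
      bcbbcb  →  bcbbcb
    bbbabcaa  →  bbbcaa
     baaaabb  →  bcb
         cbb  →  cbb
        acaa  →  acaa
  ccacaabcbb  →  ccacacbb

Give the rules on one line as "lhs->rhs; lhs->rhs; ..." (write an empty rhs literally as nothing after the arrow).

aaa->c; ab->

  | bab => b
  | bbcbcaa
  | bcbaaaaa => bcbcaa
  | abbcbcbb => bcbcbb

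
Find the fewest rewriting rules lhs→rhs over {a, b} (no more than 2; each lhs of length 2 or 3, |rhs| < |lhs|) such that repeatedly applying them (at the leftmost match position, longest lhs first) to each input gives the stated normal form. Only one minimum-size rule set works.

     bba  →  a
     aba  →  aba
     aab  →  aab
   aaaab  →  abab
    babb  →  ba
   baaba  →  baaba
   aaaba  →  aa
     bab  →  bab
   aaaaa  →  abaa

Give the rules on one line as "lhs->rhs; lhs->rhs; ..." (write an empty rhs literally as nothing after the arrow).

aaa->ab; bb->

  | bba => a
  | aba
  | aab
  | aaaab => abab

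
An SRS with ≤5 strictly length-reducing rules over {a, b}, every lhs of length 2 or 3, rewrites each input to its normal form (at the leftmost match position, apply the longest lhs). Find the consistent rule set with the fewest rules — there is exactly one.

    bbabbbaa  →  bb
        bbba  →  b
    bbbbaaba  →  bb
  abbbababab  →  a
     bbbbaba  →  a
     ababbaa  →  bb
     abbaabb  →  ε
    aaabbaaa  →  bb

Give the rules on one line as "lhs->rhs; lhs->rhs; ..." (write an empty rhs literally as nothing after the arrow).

aa->b; ab->; bba->bb; bbb->a

  | bbabbbaa => bbbbbaa => abbaa => baa => bb
  | bbba => aa => b
  | bbbbaaba => abaaba => aaba => bba => bb
  | abbbababab => bbababab => bbbabab => aabab => bbab => bbb => a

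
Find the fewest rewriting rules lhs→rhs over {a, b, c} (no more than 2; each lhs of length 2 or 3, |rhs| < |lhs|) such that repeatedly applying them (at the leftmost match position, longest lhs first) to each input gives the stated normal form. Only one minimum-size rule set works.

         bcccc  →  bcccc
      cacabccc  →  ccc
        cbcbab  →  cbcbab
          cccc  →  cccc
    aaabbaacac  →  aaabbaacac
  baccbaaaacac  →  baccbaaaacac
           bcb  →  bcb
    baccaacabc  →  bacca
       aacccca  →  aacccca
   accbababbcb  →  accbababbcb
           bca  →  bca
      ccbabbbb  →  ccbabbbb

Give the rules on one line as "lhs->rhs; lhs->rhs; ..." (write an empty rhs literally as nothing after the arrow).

abc->b; acb->

  | bcccc
  | cacabccc => cacbcc => ccc
  | cbcbab
  | cccc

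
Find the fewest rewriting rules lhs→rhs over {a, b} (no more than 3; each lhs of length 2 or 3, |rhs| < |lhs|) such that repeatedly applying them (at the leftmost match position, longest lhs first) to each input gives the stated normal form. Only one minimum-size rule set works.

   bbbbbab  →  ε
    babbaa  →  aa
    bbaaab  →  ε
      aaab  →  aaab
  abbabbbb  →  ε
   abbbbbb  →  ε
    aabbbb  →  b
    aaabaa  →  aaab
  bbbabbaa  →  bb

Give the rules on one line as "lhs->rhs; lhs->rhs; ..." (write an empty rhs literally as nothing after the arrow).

abb->bb; ba->b; bbb->

  | bbbbbab => bbab => bbb => ε
  | babbaa => bbbaa => aa
  | bbaaab => bbaab => bbab => bbb => ε
  | aaab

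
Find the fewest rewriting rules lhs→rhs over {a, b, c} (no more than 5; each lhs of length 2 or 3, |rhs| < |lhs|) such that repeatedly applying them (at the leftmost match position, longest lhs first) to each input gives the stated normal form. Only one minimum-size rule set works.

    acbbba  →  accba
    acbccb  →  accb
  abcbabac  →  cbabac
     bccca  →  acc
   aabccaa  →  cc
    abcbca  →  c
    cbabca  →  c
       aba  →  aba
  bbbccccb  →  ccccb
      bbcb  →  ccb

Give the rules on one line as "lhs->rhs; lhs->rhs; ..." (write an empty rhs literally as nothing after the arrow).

aa->c; bb->c; bc->a; ca->c

  | acbbba => accba
  | acbccb => acacb => accb
  | abcbabac => aababac => cbabac
  | bccca => acca => acc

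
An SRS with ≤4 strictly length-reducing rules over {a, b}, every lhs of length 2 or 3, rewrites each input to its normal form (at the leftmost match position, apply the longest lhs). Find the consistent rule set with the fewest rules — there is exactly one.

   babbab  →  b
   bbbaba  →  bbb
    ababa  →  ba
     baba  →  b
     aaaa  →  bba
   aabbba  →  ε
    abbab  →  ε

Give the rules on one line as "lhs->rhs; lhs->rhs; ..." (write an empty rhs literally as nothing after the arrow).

  | babbab => bab => b
  | bbbaba => bbb
  | ababa => ba
  | baba => b

aaa->bb; ab->; aba->; abb->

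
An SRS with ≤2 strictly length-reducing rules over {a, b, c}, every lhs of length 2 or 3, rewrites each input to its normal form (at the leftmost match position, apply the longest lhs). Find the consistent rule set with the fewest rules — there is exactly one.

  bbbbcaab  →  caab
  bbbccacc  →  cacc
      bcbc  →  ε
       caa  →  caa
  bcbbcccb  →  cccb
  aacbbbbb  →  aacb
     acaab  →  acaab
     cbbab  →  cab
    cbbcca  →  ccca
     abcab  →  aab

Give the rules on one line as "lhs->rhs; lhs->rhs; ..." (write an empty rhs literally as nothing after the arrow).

bb->; bc->

  | bbbbcaab => bbcaab => caab
  | bbbccacc => bccacc => cacc
  | bcbc => bc => ε
  | caa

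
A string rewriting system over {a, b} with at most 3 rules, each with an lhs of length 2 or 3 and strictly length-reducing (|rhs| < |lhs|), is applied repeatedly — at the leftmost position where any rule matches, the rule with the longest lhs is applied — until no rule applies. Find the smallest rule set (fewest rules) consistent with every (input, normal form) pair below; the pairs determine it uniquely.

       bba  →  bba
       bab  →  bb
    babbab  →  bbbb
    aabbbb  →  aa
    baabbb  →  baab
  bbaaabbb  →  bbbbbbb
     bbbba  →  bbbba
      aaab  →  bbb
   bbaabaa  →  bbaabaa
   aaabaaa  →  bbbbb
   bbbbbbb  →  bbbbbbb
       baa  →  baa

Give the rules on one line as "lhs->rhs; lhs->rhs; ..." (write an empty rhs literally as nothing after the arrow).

  | bba
  | bab => bb
  | babbab => bbbab => bbbb
  | aabbbb => aabb => aa

aaa->bb; abb->a; bab->bb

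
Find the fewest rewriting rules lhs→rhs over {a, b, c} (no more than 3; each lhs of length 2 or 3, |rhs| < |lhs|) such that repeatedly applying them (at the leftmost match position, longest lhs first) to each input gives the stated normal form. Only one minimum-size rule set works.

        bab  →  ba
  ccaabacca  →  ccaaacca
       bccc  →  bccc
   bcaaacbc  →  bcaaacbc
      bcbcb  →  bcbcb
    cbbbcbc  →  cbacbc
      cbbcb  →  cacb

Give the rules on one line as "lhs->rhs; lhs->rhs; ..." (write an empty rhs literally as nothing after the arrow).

  | bab => ba
  | ccaabacca => ccaaacca
  | bccc
  | bcaaacbc

ab->a; bbc->ac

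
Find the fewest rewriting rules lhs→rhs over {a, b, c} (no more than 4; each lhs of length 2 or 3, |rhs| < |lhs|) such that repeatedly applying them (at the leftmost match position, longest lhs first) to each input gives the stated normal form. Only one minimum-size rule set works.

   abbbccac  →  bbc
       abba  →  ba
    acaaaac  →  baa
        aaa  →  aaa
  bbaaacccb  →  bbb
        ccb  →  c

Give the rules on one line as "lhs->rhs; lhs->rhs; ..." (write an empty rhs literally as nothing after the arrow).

ab->; ac->b; cb->

  | abbbccac => bbccac => bbccb => bbc
  | abba => ba
  | acaaaac => baaaac => baaab => baa
  | aaa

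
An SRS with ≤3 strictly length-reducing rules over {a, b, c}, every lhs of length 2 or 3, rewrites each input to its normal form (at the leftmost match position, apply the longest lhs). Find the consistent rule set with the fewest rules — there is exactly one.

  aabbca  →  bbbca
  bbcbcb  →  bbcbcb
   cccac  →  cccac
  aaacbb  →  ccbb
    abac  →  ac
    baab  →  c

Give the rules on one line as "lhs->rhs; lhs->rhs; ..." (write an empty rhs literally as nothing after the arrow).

  | aabbca => bbbca
  | bbcbcb
  | cccac
  | aaacbb => bacbb => ccbb

aa->b; ab->; ba->c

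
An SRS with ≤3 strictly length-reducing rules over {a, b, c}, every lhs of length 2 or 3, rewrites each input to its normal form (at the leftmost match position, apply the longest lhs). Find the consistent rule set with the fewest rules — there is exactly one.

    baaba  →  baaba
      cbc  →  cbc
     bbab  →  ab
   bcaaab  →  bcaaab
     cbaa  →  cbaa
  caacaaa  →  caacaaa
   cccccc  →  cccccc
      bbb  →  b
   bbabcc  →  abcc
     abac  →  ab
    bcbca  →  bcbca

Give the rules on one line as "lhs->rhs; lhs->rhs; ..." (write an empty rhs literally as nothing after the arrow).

  | baaba
  | cbc
  | bbab => ab
  | bcaaab

bac->b; bb->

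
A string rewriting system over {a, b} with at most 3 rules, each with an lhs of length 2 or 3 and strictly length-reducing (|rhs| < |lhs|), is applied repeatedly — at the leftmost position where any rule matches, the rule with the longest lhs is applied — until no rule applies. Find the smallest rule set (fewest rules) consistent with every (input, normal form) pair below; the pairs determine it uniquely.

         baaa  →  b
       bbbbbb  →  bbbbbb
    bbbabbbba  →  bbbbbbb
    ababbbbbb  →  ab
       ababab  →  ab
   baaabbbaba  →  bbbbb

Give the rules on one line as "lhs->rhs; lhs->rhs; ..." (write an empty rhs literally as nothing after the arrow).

abb->ab; ba->b

  | baaa => baa => ba => b
  | bbbbbb
  | bbbabbbba => bbbbbbba => bbbbbbb
  | ababbbbbb => abbbbbbb => abbbbbb => abbbbb => abbbb => abbb => abb => ab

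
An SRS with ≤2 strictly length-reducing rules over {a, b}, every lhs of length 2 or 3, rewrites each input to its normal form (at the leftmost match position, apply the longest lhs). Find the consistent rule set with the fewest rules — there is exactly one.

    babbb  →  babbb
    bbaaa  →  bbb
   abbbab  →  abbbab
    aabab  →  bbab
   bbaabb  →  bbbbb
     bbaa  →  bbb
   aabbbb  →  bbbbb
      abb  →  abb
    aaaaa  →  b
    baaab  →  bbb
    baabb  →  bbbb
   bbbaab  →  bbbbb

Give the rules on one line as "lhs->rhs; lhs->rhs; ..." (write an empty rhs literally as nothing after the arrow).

aa->b; aaa->aa

  | babbb
  | bbaaa => bbaa => bbb
  | abbbab
  | aabab => bbab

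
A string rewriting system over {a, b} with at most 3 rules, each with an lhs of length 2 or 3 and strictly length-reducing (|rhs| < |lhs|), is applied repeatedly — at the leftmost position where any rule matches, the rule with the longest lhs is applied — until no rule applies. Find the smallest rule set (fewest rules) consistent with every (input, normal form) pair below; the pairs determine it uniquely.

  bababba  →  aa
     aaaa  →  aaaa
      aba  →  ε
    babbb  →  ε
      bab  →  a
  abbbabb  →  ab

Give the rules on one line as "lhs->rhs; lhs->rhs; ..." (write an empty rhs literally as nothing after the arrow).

aba->; abb->; bab->a

  | bababba => aabba => aa
  | aaaa
  | aba => ε
  | babbb => abb => ε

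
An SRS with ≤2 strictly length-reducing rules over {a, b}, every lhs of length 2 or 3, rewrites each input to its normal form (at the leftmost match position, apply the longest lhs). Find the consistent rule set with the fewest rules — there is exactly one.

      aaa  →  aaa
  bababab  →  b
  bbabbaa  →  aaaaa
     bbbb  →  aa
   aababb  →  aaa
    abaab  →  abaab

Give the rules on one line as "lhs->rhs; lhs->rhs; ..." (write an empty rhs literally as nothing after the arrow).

  | aaa
  | bababab => babab => bab => b
  | bbabbaa => aabbaa => aaaaa
  | bbbb => abb => aa

bab->b; bb->a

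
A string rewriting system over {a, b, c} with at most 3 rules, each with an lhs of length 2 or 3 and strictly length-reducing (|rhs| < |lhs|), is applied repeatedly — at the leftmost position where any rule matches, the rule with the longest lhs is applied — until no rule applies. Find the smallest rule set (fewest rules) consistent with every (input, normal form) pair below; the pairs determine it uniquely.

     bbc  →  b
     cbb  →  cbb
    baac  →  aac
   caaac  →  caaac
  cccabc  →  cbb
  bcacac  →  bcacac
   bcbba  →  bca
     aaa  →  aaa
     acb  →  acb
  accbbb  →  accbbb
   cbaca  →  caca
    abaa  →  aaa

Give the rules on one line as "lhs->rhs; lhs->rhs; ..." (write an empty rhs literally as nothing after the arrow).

  | bbc => b
  | cbb
  | baac => aac
  | caaac

ba->a; bbc->b; cca->bb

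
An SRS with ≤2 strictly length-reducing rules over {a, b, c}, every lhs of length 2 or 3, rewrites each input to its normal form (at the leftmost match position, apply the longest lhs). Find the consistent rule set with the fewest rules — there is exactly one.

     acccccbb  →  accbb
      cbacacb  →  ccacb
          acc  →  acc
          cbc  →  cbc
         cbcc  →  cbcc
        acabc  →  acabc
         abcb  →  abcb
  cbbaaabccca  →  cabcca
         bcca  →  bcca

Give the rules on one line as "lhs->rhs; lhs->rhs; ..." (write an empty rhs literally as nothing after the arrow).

  | acccccbb => accccbb => acccbb => accbb
  | cbacacb => ccacb
  | acc
  | cbc

ba->; ccc->cc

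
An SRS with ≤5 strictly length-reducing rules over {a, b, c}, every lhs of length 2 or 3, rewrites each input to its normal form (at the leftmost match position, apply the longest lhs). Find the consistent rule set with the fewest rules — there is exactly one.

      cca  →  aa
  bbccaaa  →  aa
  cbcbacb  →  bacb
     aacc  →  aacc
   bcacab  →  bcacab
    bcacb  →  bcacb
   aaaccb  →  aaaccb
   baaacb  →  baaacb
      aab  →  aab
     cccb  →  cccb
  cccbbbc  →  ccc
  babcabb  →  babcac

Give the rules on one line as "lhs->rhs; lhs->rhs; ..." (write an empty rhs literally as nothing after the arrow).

bb->c; caa->; cbc->; cca->aa

  | cca => aa
  | bbccaaa => cccaaa => caaaa => aa
  | cbcbacb => bacb
  | aacc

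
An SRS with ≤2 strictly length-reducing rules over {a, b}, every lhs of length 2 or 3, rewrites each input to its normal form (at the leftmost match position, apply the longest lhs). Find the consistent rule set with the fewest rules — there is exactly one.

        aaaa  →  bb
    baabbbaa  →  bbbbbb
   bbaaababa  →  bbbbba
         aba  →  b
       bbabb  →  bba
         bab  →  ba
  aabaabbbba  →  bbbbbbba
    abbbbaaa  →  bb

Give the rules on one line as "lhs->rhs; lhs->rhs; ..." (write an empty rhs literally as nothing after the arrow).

  | aaaa => baa => bb
  | baabbbaa => bbbbbaa => bbbbbb
  | bbaaababa => bbbababa => bbbaaba => bbbbba
  | aba => aa => b

aa->b; ab->a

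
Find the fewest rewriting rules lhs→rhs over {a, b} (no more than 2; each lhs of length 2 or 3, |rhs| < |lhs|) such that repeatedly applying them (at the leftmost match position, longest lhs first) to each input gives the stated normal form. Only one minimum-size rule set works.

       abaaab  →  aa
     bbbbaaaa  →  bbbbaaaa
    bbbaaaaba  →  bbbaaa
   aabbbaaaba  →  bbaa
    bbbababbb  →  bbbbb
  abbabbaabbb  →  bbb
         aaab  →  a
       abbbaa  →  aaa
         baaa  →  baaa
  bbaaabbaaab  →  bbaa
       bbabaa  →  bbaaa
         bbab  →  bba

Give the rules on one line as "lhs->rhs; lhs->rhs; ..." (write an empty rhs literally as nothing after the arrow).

  | abaaab => aaaab => aa
  | bbbbaaaa
  | bbbaaaaba => bbbaaa
  | aabbbaaaba => bbaaaba => bbaa

aab->; ab->a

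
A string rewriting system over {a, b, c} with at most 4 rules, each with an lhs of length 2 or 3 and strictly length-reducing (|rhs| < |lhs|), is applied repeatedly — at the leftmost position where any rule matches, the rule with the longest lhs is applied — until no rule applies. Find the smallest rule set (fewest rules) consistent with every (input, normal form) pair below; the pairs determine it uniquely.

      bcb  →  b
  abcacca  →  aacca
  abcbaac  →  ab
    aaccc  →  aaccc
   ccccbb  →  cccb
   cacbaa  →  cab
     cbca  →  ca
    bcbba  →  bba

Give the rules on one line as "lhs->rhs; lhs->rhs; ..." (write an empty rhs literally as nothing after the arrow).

  | bcb => b
  | abcacca => aacca
  | abcbaac => abaac => abbc => ab
  | aaccc

baa->bb; bc->; cbb->b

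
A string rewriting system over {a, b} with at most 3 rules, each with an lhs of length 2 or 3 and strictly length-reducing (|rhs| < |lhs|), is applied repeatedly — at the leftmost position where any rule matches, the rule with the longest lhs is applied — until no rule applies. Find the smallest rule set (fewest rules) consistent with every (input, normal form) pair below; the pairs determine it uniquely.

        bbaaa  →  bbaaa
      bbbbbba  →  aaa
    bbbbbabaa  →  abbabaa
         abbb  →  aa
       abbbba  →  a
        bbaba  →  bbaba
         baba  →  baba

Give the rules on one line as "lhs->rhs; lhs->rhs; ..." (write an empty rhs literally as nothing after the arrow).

  | bbaaa
  | bbbbbba => abbba => aaa
  | bbbbbabaa => abbabaa
  | abbb => aa

aab->; bbb->a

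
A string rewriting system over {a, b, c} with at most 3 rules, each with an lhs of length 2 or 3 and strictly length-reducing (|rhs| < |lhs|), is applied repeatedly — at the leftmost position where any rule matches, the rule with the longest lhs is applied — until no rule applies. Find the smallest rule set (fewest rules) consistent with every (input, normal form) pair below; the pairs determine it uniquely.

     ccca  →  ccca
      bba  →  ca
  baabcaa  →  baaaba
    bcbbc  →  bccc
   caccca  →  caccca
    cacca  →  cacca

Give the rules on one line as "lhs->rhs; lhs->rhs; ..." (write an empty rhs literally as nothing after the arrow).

  | ccca
  | bba => ca
  | baabcaa => baaaba
  | bcbbc => bccc

bb->c; bca->ab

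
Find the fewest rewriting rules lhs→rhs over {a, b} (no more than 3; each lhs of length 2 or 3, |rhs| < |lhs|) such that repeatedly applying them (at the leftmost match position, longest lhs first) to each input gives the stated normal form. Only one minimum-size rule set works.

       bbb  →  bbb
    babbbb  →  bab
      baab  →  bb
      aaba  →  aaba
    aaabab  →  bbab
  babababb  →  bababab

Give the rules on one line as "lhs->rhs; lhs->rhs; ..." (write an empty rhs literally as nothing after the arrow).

aaa->b; abb->ab; baa->b

  | bbb
  | babbbb => babbb => babb => bab
  | baab => bb
  | aaba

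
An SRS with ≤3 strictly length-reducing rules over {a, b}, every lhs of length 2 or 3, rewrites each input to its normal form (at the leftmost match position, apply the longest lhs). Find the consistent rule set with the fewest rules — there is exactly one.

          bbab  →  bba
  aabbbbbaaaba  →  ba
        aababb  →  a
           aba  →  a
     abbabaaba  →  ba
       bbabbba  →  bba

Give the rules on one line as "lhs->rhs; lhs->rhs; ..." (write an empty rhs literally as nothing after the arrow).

aa->a; aaa->ba; ab->a

  | bbab => bba
  | aabbbbbaaaba => abbbbbaaaba => abbbbaaaba => abbbaaaba => abbaaaba => abaaaba => aaaaba => baaba => baba => baa => ba
  | aababb => ababb => aabb => abb => ab => a
  | aba => aa => a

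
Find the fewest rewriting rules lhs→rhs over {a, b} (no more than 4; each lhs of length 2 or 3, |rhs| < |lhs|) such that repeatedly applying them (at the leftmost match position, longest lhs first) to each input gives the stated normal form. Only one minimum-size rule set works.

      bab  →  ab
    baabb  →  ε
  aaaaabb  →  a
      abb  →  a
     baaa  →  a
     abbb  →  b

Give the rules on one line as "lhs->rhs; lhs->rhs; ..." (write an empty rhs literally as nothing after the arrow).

aa->; ba->a; bb->; bbb->ab

  | bab => ab
  | baabb => aabb => bb => ε
  | aaaaabb => aaabb => abb => a
  | abb => a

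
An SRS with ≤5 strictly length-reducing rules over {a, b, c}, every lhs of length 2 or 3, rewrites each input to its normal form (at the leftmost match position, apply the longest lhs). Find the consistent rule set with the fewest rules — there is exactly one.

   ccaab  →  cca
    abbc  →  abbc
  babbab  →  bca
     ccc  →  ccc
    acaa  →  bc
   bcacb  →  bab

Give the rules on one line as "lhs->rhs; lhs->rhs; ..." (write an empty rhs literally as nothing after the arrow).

aa->c; ac->b; bba->ac; cb->a

  | ccaab => cccb => cca
  | abbc
  | babbab => baacb => bccb => bca
  | ccc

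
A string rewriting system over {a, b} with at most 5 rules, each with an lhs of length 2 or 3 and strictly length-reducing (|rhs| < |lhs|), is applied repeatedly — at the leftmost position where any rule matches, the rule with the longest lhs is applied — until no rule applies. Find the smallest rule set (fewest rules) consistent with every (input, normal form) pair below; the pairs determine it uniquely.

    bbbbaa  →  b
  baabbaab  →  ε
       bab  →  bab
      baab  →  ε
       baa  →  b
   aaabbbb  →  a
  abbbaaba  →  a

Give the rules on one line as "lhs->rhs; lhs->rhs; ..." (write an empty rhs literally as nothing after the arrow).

abb->; baa->bb; bb->b; bbb->

  | bbbbaa => baa => bb => b
  | baabbaab => bbbbaab => baab => bbb => ε
  | bab
  | baab => bbb => ε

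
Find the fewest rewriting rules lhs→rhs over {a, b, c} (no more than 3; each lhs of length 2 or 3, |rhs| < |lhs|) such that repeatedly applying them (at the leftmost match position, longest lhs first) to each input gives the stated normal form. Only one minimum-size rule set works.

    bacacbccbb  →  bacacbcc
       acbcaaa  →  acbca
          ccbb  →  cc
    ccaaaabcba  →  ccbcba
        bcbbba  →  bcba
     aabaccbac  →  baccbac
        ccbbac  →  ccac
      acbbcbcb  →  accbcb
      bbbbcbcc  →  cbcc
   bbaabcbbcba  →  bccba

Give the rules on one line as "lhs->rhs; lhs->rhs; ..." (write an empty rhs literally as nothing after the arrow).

  | bacacbccbb => bacacbcc
  | acbcaaa => acbca
  | ccbb => cc
  | ccaaaabcba => ccaabcba => ccbcba

aa->; bb->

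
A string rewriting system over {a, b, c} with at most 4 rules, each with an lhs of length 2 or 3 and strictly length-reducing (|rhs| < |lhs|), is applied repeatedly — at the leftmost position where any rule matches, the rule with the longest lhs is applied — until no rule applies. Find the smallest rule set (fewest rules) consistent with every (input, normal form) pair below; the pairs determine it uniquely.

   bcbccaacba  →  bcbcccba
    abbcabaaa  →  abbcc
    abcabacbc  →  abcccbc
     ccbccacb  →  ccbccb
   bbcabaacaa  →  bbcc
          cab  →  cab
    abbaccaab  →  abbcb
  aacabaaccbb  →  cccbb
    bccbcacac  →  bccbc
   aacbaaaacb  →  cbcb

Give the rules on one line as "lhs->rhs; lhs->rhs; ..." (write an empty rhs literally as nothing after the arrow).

aa->; aba->c; ac->

  | bcbccaacba => bcbcccba
  | abbcabaaa => abbccaa => abbcc
  | abcabacbc => abcccbc
  | ccbccacb => ccbccb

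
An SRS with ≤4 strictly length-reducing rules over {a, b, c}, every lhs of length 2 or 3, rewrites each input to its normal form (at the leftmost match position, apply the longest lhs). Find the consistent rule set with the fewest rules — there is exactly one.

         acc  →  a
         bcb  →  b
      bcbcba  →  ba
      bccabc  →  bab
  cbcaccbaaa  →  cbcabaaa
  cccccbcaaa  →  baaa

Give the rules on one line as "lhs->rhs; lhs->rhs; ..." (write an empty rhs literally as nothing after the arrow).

abc->b; ac->a; bcb->b; cc->a

  | acc => ac => a
  | bcb => b
  | bcbcba => bcba => ba
  | bccabc => baabc => bab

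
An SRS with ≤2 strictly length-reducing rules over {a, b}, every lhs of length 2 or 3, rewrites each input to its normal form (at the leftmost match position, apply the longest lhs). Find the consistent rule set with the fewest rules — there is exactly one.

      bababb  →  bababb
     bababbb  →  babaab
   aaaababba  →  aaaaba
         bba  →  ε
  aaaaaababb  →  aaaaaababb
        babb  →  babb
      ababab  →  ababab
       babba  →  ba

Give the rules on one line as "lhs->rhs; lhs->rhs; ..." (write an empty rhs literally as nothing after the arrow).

bba->; bbb->ab

  | bababb
  | bababbb => babaab
  | aaaababba => aaaaba
  | bba => ε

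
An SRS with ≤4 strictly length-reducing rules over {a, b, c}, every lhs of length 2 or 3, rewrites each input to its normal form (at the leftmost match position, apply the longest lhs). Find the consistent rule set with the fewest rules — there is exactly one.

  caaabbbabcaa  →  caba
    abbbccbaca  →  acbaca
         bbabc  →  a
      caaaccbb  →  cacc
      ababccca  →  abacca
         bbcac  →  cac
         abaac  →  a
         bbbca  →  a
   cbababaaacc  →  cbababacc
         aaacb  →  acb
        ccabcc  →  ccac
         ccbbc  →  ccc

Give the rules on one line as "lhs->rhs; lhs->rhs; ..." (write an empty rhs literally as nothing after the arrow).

  | caaabbbabcaa => cabbbabcaa => cababcaa => cabaaa => caba
  | abbbccbaca => abccbaca => acbaca
  | bbabc => abc => a
  | caaaccbb => caccbb => cacc

aa->; bb->; bc->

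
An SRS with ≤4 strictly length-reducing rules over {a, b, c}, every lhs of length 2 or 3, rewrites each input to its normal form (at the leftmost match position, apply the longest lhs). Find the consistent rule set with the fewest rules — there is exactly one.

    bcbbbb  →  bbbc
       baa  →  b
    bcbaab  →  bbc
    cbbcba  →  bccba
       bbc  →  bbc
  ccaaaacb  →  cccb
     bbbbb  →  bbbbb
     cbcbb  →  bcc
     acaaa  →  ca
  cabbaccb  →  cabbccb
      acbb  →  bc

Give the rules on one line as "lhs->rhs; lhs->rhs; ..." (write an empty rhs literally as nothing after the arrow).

aa->; ac->c; cbb->bc

  | bcbbbb => bbcbb => bbbc
  | baa => b
  | bcbaab => bcbb => bbc
  | cbbcba => bccba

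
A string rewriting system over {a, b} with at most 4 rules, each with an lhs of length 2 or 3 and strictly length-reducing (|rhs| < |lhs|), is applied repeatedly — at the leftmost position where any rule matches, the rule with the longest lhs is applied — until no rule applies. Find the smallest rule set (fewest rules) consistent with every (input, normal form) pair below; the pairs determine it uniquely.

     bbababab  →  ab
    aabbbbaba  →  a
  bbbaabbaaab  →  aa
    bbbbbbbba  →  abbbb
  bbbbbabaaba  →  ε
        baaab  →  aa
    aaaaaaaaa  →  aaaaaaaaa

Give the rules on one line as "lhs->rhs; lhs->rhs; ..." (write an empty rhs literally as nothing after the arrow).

aab->a; ba->; baa->aa; bba->ab

  | bbababab => abbabab => aabbab => abab => ab
  | aabbbbaba => abbbaba => ababba => abba => aab => a
  | bbbaabbaaab => bababbaaab => babbaaab => bbaaab => abaab => aaab => aa
  | bbbbbbbba => bbbbbbab => bbbbabb => bbabbb => abbbb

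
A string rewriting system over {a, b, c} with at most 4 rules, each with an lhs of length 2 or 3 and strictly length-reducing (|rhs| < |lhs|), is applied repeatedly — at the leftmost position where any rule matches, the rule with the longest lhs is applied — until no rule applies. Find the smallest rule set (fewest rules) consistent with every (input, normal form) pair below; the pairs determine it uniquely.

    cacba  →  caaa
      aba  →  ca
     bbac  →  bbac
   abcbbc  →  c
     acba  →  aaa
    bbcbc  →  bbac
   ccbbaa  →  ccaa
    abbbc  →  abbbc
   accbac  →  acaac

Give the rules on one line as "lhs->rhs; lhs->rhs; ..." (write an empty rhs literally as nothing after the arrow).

  | cacba => caaa
  | aba => ca
  | bbac
  | abcbbc => cbbc => abc => c

aba->ca; abc->c; cb->a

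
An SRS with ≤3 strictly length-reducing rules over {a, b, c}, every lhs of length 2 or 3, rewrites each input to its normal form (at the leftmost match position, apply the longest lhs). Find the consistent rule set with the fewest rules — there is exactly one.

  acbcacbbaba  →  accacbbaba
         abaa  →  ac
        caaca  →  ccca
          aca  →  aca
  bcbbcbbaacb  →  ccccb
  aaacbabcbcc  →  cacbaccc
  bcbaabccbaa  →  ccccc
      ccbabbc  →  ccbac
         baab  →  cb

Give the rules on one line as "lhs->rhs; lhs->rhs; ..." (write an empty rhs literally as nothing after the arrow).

  | acbcacbbaba => accacbbaba
  | abaa => abc => ac
  | caaca => ccca
  | aca

aa->c; bc->c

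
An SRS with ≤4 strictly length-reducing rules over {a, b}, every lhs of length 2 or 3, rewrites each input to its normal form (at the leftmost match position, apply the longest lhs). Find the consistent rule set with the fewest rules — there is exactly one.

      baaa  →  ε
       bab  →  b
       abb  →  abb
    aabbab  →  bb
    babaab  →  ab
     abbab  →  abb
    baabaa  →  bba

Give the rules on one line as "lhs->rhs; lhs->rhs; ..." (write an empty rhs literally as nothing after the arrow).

  | baaa => aa => ε
  | bab => b
  | abb
  | aabbab => bbab => bb

aa->; aba->bb; baa->a; bab->b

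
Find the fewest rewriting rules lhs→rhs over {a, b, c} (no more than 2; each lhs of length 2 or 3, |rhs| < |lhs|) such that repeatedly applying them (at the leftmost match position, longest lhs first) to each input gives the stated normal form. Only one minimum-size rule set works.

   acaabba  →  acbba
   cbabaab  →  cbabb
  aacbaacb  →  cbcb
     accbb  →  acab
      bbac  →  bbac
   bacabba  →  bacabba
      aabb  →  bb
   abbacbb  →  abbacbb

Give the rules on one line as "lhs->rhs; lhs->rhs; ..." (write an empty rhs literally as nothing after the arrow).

  | acaabba => acbba
  | cbabaab => cbabb
  | aacbaacb => cbaacb => cbcb
  | accbb => acab

aa->; ccb->ca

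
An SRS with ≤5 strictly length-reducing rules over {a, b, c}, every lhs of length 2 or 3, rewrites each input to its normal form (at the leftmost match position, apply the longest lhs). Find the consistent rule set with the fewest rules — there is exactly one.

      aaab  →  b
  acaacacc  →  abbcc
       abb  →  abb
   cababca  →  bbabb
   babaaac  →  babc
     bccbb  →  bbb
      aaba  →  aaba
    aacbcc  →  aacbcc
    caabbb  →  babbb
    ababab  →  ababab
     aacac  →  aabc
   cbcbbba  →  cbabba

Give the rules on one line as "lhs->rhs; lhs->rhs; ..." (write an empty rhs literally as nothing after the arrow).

aaa->; bac->bc; ca->b; cbb->ab

  | aaab => b
  | acaacacc => abacacc => abcacc => abbcc
  | abb
  | cababca => bbabca => bbabb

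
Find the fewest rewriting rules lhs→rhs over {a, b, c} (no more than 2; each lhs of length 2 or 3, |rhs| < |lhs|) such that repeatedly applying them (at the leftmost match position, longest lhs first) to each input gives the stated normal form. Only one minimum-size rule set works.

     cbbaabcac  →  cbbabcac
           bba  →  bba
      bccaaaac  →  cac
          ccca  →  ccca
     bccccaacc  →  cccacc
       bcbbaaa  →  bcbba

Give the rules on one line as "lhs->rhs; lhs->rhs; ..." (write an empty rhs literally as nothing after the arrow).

aa->a; bcc->c

  | cbbaabcac => cbbabcac
  | bba
  | bccaaaac => caaaac => caaac => caac => cac
  | ccca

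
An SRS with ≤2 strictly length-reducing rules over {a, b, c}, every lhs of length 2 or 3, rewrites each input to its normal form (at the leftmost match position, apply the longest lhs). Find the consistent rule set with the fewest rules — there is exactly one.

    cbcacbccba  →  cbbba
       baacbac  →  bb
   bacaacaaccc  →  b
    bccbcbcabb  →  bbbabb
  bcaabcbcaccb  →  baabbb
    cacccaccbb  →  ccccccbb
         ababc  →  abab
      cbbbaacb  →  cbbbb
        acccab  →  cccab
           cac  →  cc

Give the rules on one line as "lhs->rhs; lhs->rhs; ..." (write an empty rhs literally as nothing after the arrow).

  | cbcacbccba => cbacbccba => cbcbccba => cbbccba => cbbcba => cbbba
  | baacbac => bacbac => bcbac => bbac => bbc => bb
  | bacaacaaccc => bcaacaaccc => baacaaccc => bacaaccc => bcaaccc => baaccc => baccc => bccc => bcc => bc => b
  | bccbcbcabb => bcbcbcabb => bbcbcabb => bbbcabb => bbbabb

ac->c; bc->b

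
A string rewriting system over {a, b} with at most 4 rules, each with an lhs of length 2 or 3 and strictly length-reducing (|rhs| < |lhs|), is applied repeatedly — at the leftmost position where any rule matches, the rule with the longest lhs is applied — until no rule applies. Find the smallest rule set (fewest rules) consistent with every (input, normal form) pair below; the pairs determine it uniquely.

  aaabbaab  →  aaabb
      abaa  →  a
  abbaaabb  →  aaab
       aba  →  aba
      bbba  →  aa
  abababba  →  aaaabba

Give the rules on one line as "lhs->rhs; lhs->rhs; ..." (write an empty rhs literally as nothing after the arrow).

baa->; bab->aa; bbb->a

  | aaabbaab => aaabb
  | abaa => a
  | abbaaabb => ababb => aaab
  | aba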